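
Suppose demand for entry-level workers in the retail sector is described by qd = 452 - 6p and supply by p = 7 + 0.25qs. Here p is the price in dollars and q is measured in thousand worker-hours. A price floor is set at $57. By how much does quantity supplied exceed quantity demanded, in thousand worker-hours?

90

Rearranging supply gives qs = 4p - 28. Equilibrium: 452 - 6p = 4p - 28, so 480 = 10p and p* = 48, q* = 164.
Because the floor (57) lies above the market-clearing price, it is binding.
At p = 57: qd = 452 - 6·57 = 110 and qs = 4·57 - 28 = 200.
Surplus = qs - qd = 200 - 110 = 90.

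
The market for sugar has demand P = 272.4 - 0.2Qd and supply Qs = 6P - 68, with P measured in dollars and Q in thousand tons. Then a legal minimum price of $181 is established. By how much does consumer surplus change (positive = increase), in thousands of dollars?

Rearranging demand gives Qd = 1362 - 5P. In a free market, 1362 - 5P = 6P - 68 gives the equilibrium P* = 130, Q* = 712.
Since 181 > 130, the floor is binding.
At P = 181: Qd = 1362 - 5·181 = 457 and Qs = 6·181 - 68 = 1018.
Consumer surplus without the control is ½ · (272.4 - 130) · 712 = 50694.4.
With the floor, consumers buy 457 units at 181, so CS = ½ · (272.4 - 181) · 457 = 20884.9.
Change in consumer surplus = 20884.9 - 50694.4 = -29809.5.

-29809.5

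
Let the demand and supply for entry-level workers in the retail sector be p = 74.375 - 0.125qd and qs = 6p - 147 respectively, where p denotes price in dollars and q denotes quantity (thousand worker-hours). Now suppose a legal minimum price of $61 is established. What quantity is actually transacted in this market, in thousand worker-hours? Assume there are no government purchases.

107

Rearranging demand gives qd = 595 - 8p. Setting quantity demanded equal to quantity supplied, 595 - 8p = 6p - 147, gives p* = 53 and q* = 171.
The floor of 61 is above the equilibrium price 53, so it binds.
At p = 61: qd = 595 - 8·61 = 107 and qs = 6·61 - 147 = 219.
The quantity actually transacted is the short side, demand: 107.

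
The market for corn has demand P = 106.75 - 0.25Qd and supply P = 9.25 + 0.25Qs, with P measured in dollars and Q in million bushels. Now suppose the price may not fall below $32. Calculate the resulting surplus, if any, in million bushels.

0

Rearranging demand gives Qd = 427 - 4P; rearranging supply gives Qs = 4P - 37. Setting quantity demanded equal to quantity supplied, 427 - 4P = 4P - 37, gives P* = 58 and Q* = 195.
The floor of 32 is below the equilibrium price 58, so it is not binding; the market clears at P* = 58, Q* = 195.
Since the control does not bind, there is no surplus.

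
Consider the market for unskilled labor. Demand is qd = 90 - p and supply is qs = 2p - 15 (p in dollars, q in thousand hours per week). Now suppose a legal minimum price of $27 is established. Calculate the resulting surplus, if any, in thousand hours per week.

Equilibrium: 90 - p = 2p - 15, so 105 = 3p and p* = 35, q* = 55.
The floor of 27 is below the equilibrium price 35, so it is not binding; the market clears at p* = 35, q* = 55.
Since the control does not bind, there is no surplus.

0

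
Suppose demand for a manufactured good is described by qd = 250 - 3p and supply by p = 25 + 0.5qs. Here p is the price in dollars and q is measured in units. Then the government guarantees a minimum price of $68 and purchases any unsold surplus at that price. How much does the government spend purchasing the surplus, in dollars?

2720

Rearranging supply gives qs = 2p - 50. Setting quantity demanded equal to quantity supplied, 250 - 3p = 2p - 50, gives p* = 60 and q* = 70.
Because the floor (68) lies above the market-clearing price, it is binding.
At p = 68: qd = 250 - 3·68 = 46 and qs = 2·68 - 50 = 86.
Surplus = qs - qd = 40.
Government expenditure = surplus × support price = 40 × 68 = 2720.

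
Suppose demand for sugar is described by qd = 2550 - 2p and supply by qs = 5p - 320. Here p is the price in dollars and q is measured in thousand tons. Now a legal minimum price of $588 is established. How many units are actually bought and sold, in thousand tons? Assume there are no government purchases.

1374

In a free market, 2550 - 2p = 5p - 320 gives the equilibrium p* = 410, q* = 1730.
Because the floor (588) lies above the market-clearing price, it is binding.
At p = 588: qd = 2550 - 2·588 = 1374 and qs = 5·588 - 320 = 2620.
The quantity actually transacted is the short side, demand: 1374.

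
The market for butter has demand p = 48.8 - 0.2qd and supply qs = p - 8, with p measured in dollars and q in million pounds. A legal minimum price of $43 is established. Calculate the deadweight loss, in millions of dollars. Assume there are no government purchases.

15

Rearranging demand gives qd = 244 - 5p. Without the control the market clears where 244 - 5p = p - 8, i.e. p* = 42 and q* = 34.
The floor of 43 is above the equilibrium price 42, so it binds.
At p = 43: qd = 244 - 5·43 = 29 and qs = 43 - 8 = 35.
Quantity traded falls to 29. At q = 29 the demand price is (244 - 29)/5 = 43 and the supply price is 8 + 29 = 37.
Deadweight loss = ½ · (43 - 37) · (34 - 29) = ½ · 6 · 5 = 15.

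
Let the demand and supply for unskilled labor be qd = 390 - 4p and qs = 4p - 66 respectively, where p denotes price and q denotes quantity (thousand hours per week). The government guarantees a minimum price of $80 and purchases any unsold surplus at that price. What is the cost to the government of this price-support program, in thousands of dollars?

Setting quantity demanded equal to quantity supplied, 390 - 4p = 4p - 66, gives p* = 57 and q* = 162.
Since 80 > 57, the floor is binding.
At p = 80: qd = 390 - 4·80 = 70 and qs = 4·80 - 66 = 254.
Surplus = qs - qd = 184.
Government expenditure = surplus × support price = 184 × 80 = 14720.

14720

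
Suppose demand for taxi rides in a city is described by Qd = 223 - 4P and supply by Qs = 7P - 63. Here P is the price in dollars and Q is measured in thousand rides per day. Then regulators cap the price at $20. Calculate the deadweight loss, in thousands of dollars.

Without the control the market clears where 223 - 4P = 7P - 63, i.e. P* = 26 and Q* = 119.
The ceiling of 20 is below the equilibrium price 26, so it binds.
At P = 20: Qd = 223 - 4·20 = 143 and Qs = 7·20 - 63 = 77.
Quantity traded falls to 77. At Q = 77 the demand price is (223 - 77)/4 = 36.5 and the supply price is (63 + 77)/7 = 20.
Deadweight loss = ½ · (36.5 - 20) · (119 - 77) = ½ · 16.5 · 42 = 346.5.

346.5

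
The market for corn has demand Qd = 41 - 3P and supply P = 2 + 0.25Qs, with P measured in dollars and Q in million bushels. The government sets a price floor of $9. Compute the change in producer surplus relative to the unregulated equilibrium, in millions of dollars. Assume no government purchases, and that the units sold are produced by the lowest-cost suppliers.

23.5

Rearranging supply gives Qs = 4P - 8. In a free market, 41 - 3P = 4P - 8 gives the equilibrium P* = 7, Q* = 20.
Since 9 > 7, the floor is binding.
At P = 9: Qd = 41 - 3·9 = 14 and Qs = 4·9 - 8 = 28.
Producer surplus without the control is ½ · (7 - 2) · 20 = 50.
With the floor, 14 units are sold at 9. The supply price at Q = 14 is 5.5, so PS = ½ · [(9 - 2) + (9 - 5.5)] · 14 = 73.5.
Change in producer surplus = 73.5 - 50 = 23.5.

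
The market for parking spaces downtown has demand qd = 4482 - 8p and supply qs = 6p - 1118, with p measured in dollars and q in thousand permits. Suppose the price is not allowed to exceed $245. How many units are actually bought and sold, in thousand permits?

352

Without the control the market clears where 4482 - 8p = 6p - 1118, i.e. p* = 400 and q* = 1282.
Since 245 < 400, the ceiling is binding.
At p = 245: qd = 4482 - 8·245 = 2522 and qs = 6·245 - 1118 = 352.
The quantity actually transacted is the short side, supply: 352.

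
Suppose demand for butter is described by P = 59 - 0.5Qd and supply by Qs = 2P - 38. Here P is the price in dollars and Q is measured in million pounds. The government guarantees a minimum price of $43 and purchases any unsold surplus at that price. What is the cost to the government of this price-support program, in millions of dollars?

688

Rearranging demand gives Qd = 118 - 2P. Equilibrium: 118 - 2P = 2P - 38, so 156 = 4P and P* = 39, Q* = 40.
The floor of 43 is above the equilibrium price 39, so it binds.
At P = 43: Qd = 118 - 2·43 = 32 and Qs = 2·43 - 38 = 48.
Surplus = Qs - Qd = 16.
Government expenditure = surplus × support price = 16 × 43 = 688.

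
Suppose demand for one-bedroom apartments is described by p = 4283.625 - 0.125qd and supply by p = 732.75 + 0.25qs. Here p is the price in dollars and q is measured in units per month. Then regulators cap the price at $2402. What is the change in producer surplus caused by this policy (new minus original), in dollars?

-5634954

Rearranging demand gives qd = 34269 - 8p; rearranging supply gives qs = 4p - 2931. Without the control the market clears where 34269 - 8p = 4p - 2931, i.e. p* = 3100 and q* = 9469.
Since 2402 < 3100, the ceiling is binding.
At p = 2402: qd = 34269 - 8·2402 = 15053 and qs = 4·2402 - 2931 = 6677.
Producer surplus without the control is ½ · (3100 - 732.75) · 9469 = 11207745.125.
With the ceiling, producers sell 6677 units at 2402, so PS = ½ · (2402 - 732.75) · 6677 = 5572791.125.
Change in producer surplus = 5572791.125 - 11207745.125 = -5634954.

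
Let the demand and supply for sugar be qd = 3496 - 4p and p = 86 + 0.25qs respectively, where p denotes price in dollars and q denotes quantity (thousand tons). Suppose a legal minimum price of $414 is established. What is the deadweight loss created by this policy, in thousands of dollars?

Rearranging supply gives qs = 4p - 344. In a free market, 3496 - 4p = 4p - 344 gives the equilibrium p* = 480, q* = 1576.
Since 414 is below p* = 480, the floor does not bind and the free-market outcome prevails.
Since the control does not bind, no trades are prevented and deadweight loss is zero.

0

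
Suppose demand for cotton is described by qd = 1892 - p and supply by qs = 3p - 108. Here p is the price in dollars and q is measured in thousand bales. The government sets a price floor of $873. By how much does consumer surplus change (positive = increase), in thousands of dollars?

-449651.5

In a free market, 1892 - p = 3p - 108 gives the equilibrium p* = 500, q* = 1392.
The floor of 873 is above the equilibrium price 500, so it binds.
At p = 873: qd = 1892 - 873 = 1019 and qs = 3·873 - 108 = 2511.
Consumer surplus without the control is ½ · (1892 - 500) · 1392 = 968832.
With the floor, consumers buy 1019 units at 873, so CS = ½ · (1892 - 873) · 1019 = 519180.5.
Change in consumer surplus = 519180.5 - 968832 = -449651.5.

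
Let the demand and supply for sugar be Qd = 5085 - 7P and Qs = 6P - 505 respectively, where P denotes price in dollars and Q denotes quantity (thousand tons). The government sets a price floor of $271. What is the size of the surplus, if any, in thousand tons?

Equilibrium: 5085 - 7P = 6P - 505, so 5590 = 13P and P* = 430, Q* = 2075.
Since 271 is below P* = 430, the floor does not bind and the free-market outcome prevails.
Since the control does not bind, there is no surplus.

0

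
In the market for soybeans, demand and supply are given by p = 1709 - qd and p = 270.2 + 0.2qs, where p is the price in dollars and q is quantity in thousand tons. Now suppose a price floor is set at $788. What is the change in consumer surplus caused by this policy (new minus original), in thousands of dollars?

Rearranging demand gives qd = 1709 - p; rearranging supply gives qs = 5p - 1351. Setting quantity demanded equal to quantity supplied, 1709 - p = 5p - 1351, gives p* = 510 and q* = 1199.
The floor of 788 is above the equilibrium price 510, so it binds.
At p = 788: qd = 1709 - 788 = 921 and qs = 5·788 - 1351 = 2589.
Consumer surplus without the control is ½ · (1709 - 510) · 1199 = 718800.5.
With the floor, consumers buy 921 units at 788, so CS = ½ · (1709 - 788) · 921 = 424120.5.
Change in consumer surplus = 424120.5 - 718800.5 = -294680.

-294680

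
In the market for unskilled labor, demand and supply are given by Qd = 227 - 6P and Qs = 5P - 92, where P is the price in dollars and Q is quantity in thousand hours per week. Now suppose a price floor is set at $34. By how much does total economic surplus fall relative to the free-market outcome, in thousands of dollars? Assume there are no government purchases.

In a free market, 227 - 6P = 5P - 92 gives the equilibrium P* = 29, Q* = 53.
The floor of 34 is above the equilibrium price 29, so it binds.
At P = 34: Qd = 227 - 6·34 = 23 and Qs = 5·34 - 92 = 78.
Quantity traded falls to 23. At Q = 23 the demand price is (227 - 23)/6 = 34 and the supply price is (92 + 23)/5 = 23.
Deadweight loss = ½ · (34 - 23) · (53 - 23) = ½ · 11 · 30 = 165.

165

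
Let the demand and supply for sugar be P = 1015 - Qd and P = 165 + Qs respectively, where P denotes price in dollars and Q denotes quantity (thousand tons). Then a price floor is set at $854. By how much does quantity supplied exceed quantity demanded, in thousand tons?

528

Rearranging demand gives Qd = 1015 - P; rearranging supply gives Qs = P - 165. In a free market, 1015 - P = P - 165 gives the equilibrium P* = 590, Q* = 425.
The floor of 854 is above the equilibrium price 590, so it binds.
At P = 854: Qd = 1015 - 854 = 161 and Qs = 854 - 165 = 689.
Surplus = Qs - Qd = 689 - 161 = 528.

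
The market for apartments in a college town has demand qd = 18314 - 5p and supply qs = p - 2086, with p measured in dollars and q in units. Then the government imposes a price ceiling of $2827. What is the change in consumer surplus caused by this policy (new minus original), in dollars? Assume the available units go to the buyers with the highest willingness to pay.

Setting quantity demanded equal to quantity supplied, 18314 - 5p = p - 2086, gives p* = 3400 and q* = 1314.
The ceiling of 2827 is below the equilibrium price 3400, so it binds.
At p = 2827: qd = 18314 - 5·2827 = 4179 and qs = 2827 - 2086 = 741.
Consumer surplus without the control is ½ · (3662.8 - 3400) · 1314 = 172659.6.
With the ceiling, 741 units are sold at 2827 (assume they go to the highest-value buyers). The demand price at q = 741 is 3514.6, so CS = ½ · [(3662.8 - 2827) + (3514.6 - 2827)] · 741 = 564419.7.
Change in consumer surplus = 564419.7 - 172659.6 = 391760.1.

391760.1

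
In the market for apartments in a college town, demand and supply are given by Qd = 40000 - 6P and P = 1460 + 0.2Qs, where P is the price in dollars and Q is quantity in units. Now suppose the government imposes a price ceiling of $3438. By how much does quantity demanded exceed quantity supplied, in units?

Rearranging supply gives Qs = 5P - 7300. In a free market, 40000 - 6P = 5P - 7300 gives the equilibrium P* = 4300, Q* = 14200.
Since 3438 < 4300, the ceiling is binding.
At P = 3438: Qd = 40000 - 6·3438 = 19372 and Qs = 5·3438 - 7300 = 9890.
Shortage = Qd - Qs = 19372 - 9890 = 9482.

9482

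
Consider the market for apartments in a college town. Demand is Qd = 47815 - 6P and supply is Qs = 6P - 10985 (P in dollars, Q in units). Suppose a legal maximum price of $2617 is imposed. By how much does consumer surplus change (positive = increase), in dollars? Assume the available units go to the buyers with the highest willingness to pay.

Without the control the market clears where 47815 - 6P = 6P - 10985, i.e. P* = 4900 and Q* = 18415.
Since 2617 < 4900, the ceiling is binding.
At P = 2617: Qd = 47815 - 6·2617 = 32113 and Qs = 6·2617 - 10985 = 4717.
Consumer surplus without the control is ½ · (47815/6 - 4900) · 18415 = 339112225/12.
With the ceiling, 4717 units are sold at 2617 (assume they go to the highest-value buyers). The demand price at Q = 4717 is 7183, so CS = ½ · [(47815/6 - 2617) + (7183 - 2617)] · 4717 = 280703953/12.
Change in consumer surplus = 280703953/12 - 339112225/12 = -4867356.

-4867356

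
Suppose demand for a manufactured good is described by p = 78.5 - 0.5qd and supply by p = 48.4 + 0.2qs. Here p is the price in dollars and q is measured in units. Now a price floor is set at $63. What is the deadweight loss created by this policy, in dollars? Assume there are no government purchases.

Rearranging demand gives qd = 157 - 2p; rearranging supply gives qs = 5p - 242. Equilibrium: 157 - 2p = 5p - 242, so 399 = 7p and p* = 57, q* = 43.
Since 63 > 57, the floor is binding.
At p = 63: qd = 157 - 2·63 = 31 and qs = 5·63 - 242 = 73.
Quantity traded falls to 31. At q = 31 the demand price is (157 - 31)/2 = 63 and the supply price is (242 + 31)/5 = 54.6.
Deadweight loss = ½ · (63 - 54.6) · (43 - 31) = ½ · 8.4 · 12 = 50.4.

50.4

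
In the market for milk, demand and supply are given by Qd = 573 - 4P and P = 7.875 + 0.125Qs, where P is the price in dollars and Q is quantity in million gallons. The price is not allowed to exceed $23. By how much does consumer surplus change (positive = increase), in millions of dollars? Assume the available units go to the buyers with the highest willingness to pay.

Rearranging supply gives Qs = 8P - 63. Setting quantity demanded equal to quantity supplied, 573 - 4P = 8P - 63, gives P* = 53 and Q* = 361.
The ceiling of 23 is below the equilibrium price 53, so it binds.
At P = 23: Qd = 573 - 4·23 = 481 and Qs = 8·23 - 63 = 121.
Consumer surplus without the control is ½ · (143.25 - 53) · 361 = 16290.125.
With the ceiling, 121 units are sold at 23 (assume they go to the highest-value buyers). The demand price at Q = 121 is 113, so CS = ½ · [(143.25 - 23) + (113 - 23)] · 121 = 12720.125.
Change in consumer surplus = 12720.125 - 16290.125 = -3570.

-3570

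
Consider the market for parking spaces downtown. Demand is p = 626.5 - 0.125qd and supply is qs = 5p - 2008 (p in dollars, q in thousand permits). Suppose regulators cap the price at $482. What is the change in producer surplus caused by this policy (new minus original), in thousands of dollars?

Rearranging demand gives qd = 5012 - 8p. Equilibrium: 5012 - 8p = 5p - 2008, so 7020 = 13p and p* = 540, q* = 692.
Since 482 < 540, the ceiling is binding.
At p = 482: qd = 5012 - 8·482 = 1156 and qs = 5·482 - 2008 = 402.
Producer surplus without the control is ½ · (540 - 401.6) · 692 = 47886.4.
With the ceiling, producers sell 402 units at 482, so PS = ½ · (482 - 401.6) · 402 = 16160.4.
Change in producer surplus = 16160.4 - 47886.4 = -31726.

-31726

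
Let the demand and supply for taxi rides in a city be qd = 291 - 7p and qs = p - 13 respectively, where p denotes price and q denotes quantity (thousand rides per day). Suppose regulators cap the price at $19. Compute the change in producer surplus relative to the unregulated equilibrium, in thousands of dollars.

-294.5

Equilibrium: 291 - 7p = p - 13, so 304 = 8p and p* = 38, q* = 25.
The ceiling of 19 is below the equilibrium price 38, so it binds.
At p = 19: qd = 291 - 7·19 = 158 and qs = 19 - 13 = 6.
Producer surplus without the control is ½ · (38 - 13) · 25 = 312.5.
With the ceiling, producers sell 6 units at 19, so PS = ½ · (19 - 13) · 6 = 18.
Change in producer surplus = 18 - 312.5 = -294.5.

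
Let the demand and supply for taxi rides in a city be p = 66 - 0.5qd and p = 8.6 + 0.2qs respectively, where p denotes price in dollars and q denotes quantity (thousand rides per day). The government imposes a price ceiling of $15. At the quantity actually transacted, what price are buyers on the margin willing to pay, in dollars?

Rearranging demand gives qd = 132 - 2p; rearranging supply gives qs = 5p - 43. In a free market, 132 - 2p = 5p - 43 gives the equilibrium p* = 25, q* = 82.
Because the ceiling (15) lies below the market-clearing price, it is binding.
At p = 15: qd = 132 - 2·15 = 102 and qs = 5·15 - 43 = 32.
Only 32 units reach the market. On the demand curve, the marginal buyer's willingness to pay at q = 32 is (132 - 32)/2 = 50.

50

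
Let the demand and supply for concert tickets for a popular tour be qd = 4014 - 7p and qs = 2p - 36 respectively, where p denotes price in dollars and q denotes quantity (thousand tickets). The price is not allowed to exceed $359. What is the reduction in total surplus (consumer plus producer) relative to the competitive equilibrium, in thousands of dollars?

In a free market, 4014 - 7p = 2p - 36 gives the equilibrium p* = 450, q* = 864.
Because the ceiling (359) lies below the market-clearing price, it is binding.
At p = 359: qd = 4014 - 7·359 = 1501 and qs = 2·359 - 36 = 682.
Quantity traded falls to 682. At q = 682 the demand price is (4014 - 682)/7 = 476 and the supply price is (36 + 682)/2 = 359.
Deadweight loss = ½ · (476 - 359) · (864 - 682) = ½ · 117 · 182 = 10647.

10647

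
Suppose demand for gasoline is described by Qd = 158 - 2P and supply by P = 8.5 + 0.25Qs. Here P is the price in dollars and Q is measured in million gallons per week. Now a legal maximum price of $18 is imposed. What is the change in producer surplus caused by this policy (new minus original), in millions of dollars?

Rearranging supply gives Qs = 4P - 34. Setting quantity demanded equal to quantity supplied, 158 - 2P = 4P - 34, gives P* = 32 and Q* = 94.
Because the ceiling (18) lies below the market-clearing price, it is binding.
At P = 18: Qd = 158 - 2·18 = 122 and Qs = 4·18 - 34 = 38.
Producer surplus without the control is ½ · (32 - 8.5) · 94 = 1104.5.
With the ceiling, producers sell 38 units at 18, so PS = ½ · (18 - 8.5) · 38 = 180.5.
Change in producer surplus = 180.5 - 1104.5 = -924.

-924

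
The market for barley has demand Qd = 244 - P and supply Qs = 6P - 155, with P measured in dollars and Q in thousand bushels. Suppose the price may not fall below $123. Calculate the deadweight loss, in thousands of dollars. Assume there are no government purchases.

In a free market, 244 - P = 6P - 155 gives the equilibrium P* = 57, Q* = 187.
Since 123 > 57, the floor is binding.
At P = 123: Qd = 244 - 123 = 121 and Qs = 6·123 - 155 = 583.
Quantity traded falls to 121. At Q = 121 the demand price is 244 - 121 = 123 and the supply price is (155 + 121)/6 = 46.
Deadweight loss = ½ · (123 - 46) · (187 - 121) = ½ · 77 · 66 = 2541.

2541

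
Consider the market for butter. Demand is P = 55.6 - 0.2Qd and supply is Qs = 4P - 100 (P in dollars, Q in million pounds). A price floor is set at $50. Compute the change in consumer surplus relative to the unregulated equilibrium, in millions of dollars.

Rearranging demand gives Qd = 278 - 5P. In a free market, 278 - 5P = 4P - 100 gives the equilibrium P* = 42, Q* = 68.
Since 50 > 42, the floor is binding.
At P = 50: Qd = 278 - 5·50 = 28 and Qs = 4·50 - 100 = 100.
Consumer surplus without the control is ½ · (55.6 - 42) · 68 = 462.4.
With the floor, consumers buy 28 units at 50, so CS = ½ · (55.6 - 50) · 28 = 78.4.
Change in consumer surplus = 78.4 - 462.4 = -384.

-384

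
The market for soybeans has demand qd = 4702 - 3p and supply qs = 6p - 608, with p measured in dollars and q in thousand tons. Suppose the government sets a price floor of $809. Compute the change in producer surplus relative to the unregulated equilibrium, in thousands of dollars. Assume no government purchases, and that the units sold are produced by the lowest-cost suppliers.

In a free market, 4702 - 3p = 6p - 608 gives the equilibrium p* = 590, q* = 2932.
Because the floor (809) lies above the market-clearing price, it is binding.
At p = 809: qd = 4702 - 3·809 = 2275 and qs = 6·809 - 608 = 4246.
Producer surplus without the control is ½ · (590 - 304/3) · 2932 = 2149156/3.
With the floor, 2275 units are sold at 809. The supply price at q = 2275 is 480.5, so PS = ½ · [(809 - 304/3) + (809 - 480.5)] · 2275 = 14143675/12.
Change in producer surplus = 14143675/12 - 2149156/3 = 462254.25.

462254.25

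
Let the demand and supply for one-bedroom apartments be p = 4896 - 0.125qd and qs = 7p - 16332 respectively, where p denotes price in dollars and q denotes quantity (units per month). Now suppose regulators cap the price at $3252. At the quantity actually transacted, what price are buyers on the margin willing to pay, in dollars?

4092

Rearranging demand gives qd = 39168 - 8p. Setting quantity demanded equal to quantity supplied, 39168 - 8p = 7p - 16332, gives p* = 3700 and q* = 9568.
Because the ceiling (3252) lies below the market-clearing price, it is binding.
At p = 3252: qd = 39168 - 8·3252 = 13152 and qs = 7·3252 - 16332 = 6432.
Only 6432 units reach the market. On the demand curve, the marginal buyer's willingness to pay at q = 6432 is (39168 - 6432)/8 = 4092.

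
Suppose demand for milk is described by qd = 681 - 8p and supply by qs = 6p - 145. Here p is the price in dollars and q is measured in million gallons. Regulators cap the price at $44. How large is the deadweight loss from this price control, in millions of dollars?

Setting quantity demanded equal to quantity supplied, 681 - 8p = 6p - 145, gives p* = 59 and q* = 209.
The ceiling of 44 is below the equilibrium price 59, so it binds.
At p = 44: qd = 681 - 8·44 = 329 and qs = 6·44 - 145 = 119.
Quantity traded falls to 119. At q = 119 the demand price is (681 - 119)/8 = 70.25 and the supply price is (145 + 119)/6 = 44.
Deadweight loss = ½ · (70.25 - 44) · (209 - 119) = ½ · 26.25 · 90 = 1181.25.

1181.25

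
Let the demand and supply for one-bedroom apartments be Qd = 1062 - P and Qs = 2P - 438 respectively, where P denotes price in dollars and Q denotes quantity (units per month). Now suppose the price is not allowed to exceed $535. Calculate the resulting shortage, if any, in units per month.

0

In a free market, 1062 - P = 2P - 438 gives the equilibrium P* = 500, Q* = 562.
The ceiling of 535 is above the equilibrium price 500, so it is not binding; the market clears at P* = 500, Q* = 562.
Since the control does not bind, there is no shortage.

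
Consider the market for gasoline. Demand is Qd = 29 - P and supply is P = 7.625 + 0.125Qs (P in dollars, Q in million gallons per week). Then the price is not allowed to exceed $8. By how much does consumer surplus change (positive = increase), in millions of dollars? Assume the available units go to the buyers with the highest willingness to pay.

-122

Rearranging supply gives Qs = 8P - 61. In a free market, 29 - P = 8P - 61 gives the equilibrium P* = 10, Q* = 19.
The ceiling of 8 is below the equilibrium price 10, so it binds.
At P = 8: Qd = 29 - 8 = 21 and Qs = 8·8 - 61 = 3.
Consumer surplus without the control is ½ · (29 - 10) · 19 = 180.5.
With the ceiling, 3 units are sold at 8 (assume they go to the highest-value buyers). The demand price at Q = 3 is 26, so CS = ½ · [(29 - 8) + (26 - 8)] · 3 = 58.5.
Change in consumer surplus = 58.5 - 180.5 = -122.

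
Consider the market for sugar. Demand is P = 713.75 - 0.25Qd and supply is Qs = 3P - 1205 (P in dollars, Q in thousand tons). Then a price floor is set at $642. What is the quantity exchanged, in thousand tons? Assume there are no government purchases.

287

Rearranging demand gives Qd = 2855 - 4P. Setting quantity demanded equal to quantity supplied, 2855 - 4P = 3P - 1205, gives P* = 580 and Q* = 535.
The floor of 642 is above the equilibrium price 580, so it binds.
At P = 642: Qd = 2855 - 4·642 = 287 and Qs = 3·642 - 1205 = 721.
The quantity actually transacted is the short side, demand: 287.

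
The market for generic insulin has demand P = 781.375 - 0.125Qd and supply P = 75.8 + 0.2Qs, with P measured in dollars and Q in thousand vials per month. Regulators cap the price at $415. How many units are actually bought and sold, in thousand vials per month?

Rearranging demand gives Qd = 6251 - 8P; rearranging supply gives Qs = 5P - 379. In a free market, 6251 - 8P = 5P - 379 gives the equilibrium P* = 510, Q* = 2171.
The ceiling of 415 is below the equilibrium price 510, so it binds.
At P = 415: Qd = 6251 - 8·415 = 2931 and Qs = 5·415 - 379 = 1696.
The quantity actually transacted is the short side, supply: 1696.

1696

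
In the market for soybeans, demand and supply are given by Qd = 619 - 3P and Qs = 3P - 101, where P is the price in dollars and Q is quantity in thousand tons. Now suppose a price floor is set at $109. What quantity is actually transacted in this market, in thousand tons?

259

Equilibrium: 619 - 3P = 3P - 101, so 720 = 6P and P* = 120, Q* = 259.
Since 109 is below P* = 120, the floor does not bind and the free-market outcome prevails.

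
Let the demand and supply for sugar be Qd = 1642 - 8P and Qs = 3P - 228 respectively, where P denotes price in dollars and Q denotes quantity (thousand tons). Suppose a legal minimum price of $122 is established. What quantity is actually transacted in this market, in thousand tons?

Without the control the market clears where 1642 - 8P = 3P - 228, i.e. P* = 170 and Q* = 282.
The floor of 122 is below the equilibrium price 170, so it is not binding; the market clears at P* = 170, Q* = 282.

282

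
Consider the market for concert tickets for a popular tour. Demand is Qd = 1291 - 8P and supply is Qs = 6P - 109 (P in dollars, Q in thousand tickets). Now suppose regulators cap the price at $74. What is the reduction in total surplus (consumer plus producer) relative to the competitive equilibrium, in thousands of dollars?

In a free market, 1291 - 8P = 6P - 109 gives the equilibrium P* = 100, Q* = 491.
Because the ceiling (74) lies below the market-clearing price, it is binding.
At P = 74: Qd = 1291 - 8·74 = 699 and Qs = 6·74 - 109 = 335.
Quantity traded falls to 335. At Q = 335 the demand price is (1291 - 335)/8 = 119.5 and the supply price is (109 + 335)/6 = 74.
Deadweight loss = ½ · (119.5 - 74) · (491 - 335) = ½ · 45.5 · 156 = 3549.

3549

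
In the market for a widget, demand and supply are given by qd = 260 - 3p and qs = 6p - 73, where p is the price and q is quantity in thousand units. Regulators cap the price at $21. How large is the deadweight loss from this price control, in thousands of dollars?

2304

Without the control the market clears where 260 - 3p = 6p - 73, i.e. p* = 37 and q* = 149.
Because the ceiling (21) lies below the market-clearing price, it is binding.
At p = 21: qd = 260 - 3·21 = 197 and qs = 6·21 - 73 = 53.
Quantity traded falls to 53. At q = 53 the demand price is (260 - 53)/3 = 69 and the supply price is (73 + 53)/6 = 21.
Deadweight loss = ½ · (69 - 21) · (149 - 53) = ½ · 48 · 96 = 2304.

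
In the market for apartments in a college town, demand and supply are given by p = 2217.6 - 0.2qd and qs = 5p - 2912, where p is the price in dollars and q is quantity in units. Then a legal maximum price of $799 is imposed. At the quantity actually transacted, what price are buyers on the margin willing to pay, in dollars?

2001

Rearranging demand gives qd = 11088 - 5p. Setting quantity demanded equal to quantity supplied, 11088 - 5p = 5p - 2912, gives p* = 1400 and q* = 4088.
The ceiling of 799 is below the equilibrium price 1400, so it binds.
At p = 799: qd = 11088 - 5·799 = 7093 and qs = 5·799 - 2912 = 1083.
Only 1083 units reach the market. On the demand curve, the marginal buyer's willingness to pay at q = 1083 is (11088 - 1083)/5 = 2001.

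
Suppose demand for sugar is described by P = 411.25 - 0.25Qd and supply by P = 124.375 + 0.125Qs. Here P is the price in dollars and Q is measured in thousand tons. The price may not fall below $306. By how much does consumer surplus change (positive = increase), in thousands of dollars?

-50998

Rearranging demand gives Qd = 1645 - 4P; rearranging supply gives Qs = 8P - 995. Equilibrium: 1645 - 4P = 8P - 995, so 2640 = 12P and P* = 220, Q* = 765.
Because the floor (306) lies above the market-clearing price, it is binding.
At P = 306: Qd = 1645 - 4·306 = 421 and Qs = 8·306 - 995 = 1453.
Consumer surplus without the control is ½ · (411.25 - 220) · 765 = 73153.125.
With the floor, consumers buy 421 units at 306, so CS = ½ · (411.25 - 306) · 421 = 22155.125.
Change in consumer surplus = 22155.125 - 73153.125 = -50998.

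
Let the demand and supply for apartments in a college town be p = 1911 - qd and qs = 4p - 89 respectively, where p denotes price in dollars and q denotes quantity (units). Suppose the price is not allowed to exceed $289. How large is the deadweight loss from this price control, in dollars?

Rearranging demand gives qd = 1911 - p. Without the control the market clears where 1911 - p = 4p - 89, i.e. p* = 400 and q* = 1511.
Since 289 < 400, the ceiling is binding.
At p = 289: qd = 1911 - 289 = 1622 and qs = 4·289 - 89 = 1067.
Quantity traded falls to 1067. At q = 1067 the demand price is 1911 - 1067 = 844 and the supply price is (89 + 1067)/4 = 289.
Deadweight loss = ½ · (844 - 289) · (1511 - 1067) = ½ · 555 · 444 = 123210.

123210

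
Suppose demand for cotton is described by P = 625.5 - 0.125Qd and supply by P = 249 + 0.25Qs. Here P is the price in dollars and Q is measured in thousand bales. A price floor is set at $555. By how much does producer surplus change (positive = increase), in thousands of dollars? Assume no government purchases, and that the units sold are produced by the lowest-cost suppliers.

Rearranging demand gives Qd = 5004 - 8P; rearranging supply gives Qs = 4P - 996. Equilibrium: 5004 - 8P = 4P - 996, so 6000 = 12P and P* = 500, Q* = 1004.
The floor of 555 is above the equilibrium price 500, so it binds.
At P = 555: Qd = 5004 - 8·555 = 564 and Qs = 4·555 - 996 = 1224.
Producer surplus without the control is ½ · (500 - 249) · 1004 = 126002.
With the floor, 564 units are sold at 555. The supply price at Q = 564 is 390, so PS = ½ · [(555 - 249) + (555 - 390)] · 564 = 132822.
Change in producer surplus = 132822 - 126002 = 6820.

6820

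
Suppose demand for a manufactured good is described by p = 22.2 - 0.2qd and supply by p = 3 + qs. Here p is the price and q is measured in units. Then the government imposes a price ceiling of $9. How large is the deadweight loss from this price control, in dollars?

Rearranging demand gives qd = 111 - 5p; rearranging supply gives qs = p - 3. Equilibrium: 111 - 5p = p - 3, so 114 = 6p and p* = 19, q* = 16.
The ceiling of 9 is below the equilibrium price 19, so it binds.
At p = 9: qd = 111 - 5·9 = 66 and qs = 9 - 3 = 6.
Quantity traded falls to 6. At q = 6 the demand price is (111 - 6)/5 = 21 and the supply price is 3 + 6 = 9.
Deadweight loss = ½ · (21 - 9) · (16 - 6) = ½ · 12 · 10 = 60.

60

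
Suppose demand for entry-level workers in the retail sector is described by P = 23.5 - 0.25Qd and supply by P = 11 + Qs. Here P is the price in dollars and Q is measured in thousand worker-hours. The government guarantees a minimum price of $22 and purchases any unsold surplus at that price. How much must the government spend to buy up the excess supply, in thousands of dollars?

110

Rearranging demand gives Qd = 94 - 4P; rearranging supply gives Qs = P - 11. Equilibrium: 94 - 4P = P - 11, so 105 = 5P and P* = 21, Q* = 10.
The floor of 22 is above the equilibrium price 21, so it binds.
At P = 22: Qd = 94 - 4·22 = 6 and Qs = 22 - 11 = 11.
Surplus = Qs - Qd = 5.
Government expenditure = surplus × support price = 5 × 22 = 110.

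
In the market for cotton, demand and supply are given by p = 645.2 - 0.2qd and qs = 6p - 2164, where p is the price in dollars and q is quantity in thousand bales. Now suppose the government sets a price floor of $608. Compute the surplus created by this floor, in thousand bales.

1298

Rearranging demand gives qd = 3226 - 5p. In a free market, 3226 - 5p = 6p - 2164 gives the equilibrium p* = 490, q* = 776.
Because the floor (608) lies above the market-clearing price, it is binding.
At p = 608: qd = 3226 - 5·608 = 186 and qs = 6·608 - 2164 = 1484.
Surplus = qs - qd = 1484 - 186 = 1298.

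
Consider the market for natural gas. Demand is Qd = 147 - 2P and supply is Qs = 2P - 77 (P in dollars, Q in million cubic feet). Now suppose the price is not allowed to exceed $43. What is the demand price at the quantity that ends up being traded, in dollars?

69

Without the control the market clears where 147 - 2P = 2P - 77, i.e. P* = 56 and Q* = 35.
The ceiling of 43 is below the equilibrium price 56, so it binds.
At P = 43: Qd = 147 - 2·43 = 61 and Qs = 2·43 - 77 = 9.
Only 9 units reach the market. On the demand curve, the marginal buyer's willingness to pay at Q = 9 is (147 - 9)/2 = 69.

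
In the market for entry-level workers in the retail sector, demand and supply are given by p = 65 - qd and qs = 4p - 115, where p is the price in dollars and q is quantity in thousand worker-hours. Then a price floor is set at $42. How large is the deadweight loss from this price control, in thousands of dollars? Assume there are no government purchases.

Rearranging demand gives qd = 65 - p. Without the control the market clears where 65 - p = 4p - 115, i.e. p* = 36 and q* = 29.
The floor of 42 is above the equilibrium price 36, so it binds.
At p = 42: qd = 65 - 42 = 23 and qs = 4·42 - 115 = 53.
Quantity traded falls to 23. At q = 23 the demand price is 65 - 23 = 42 and the supply price is (115 + 23)/4 = 34.5.
Deadweight loss = ½ · (42 - 34.5) · (29 - 23) = ½ · 7.5 · 6 = 22.5.

22.5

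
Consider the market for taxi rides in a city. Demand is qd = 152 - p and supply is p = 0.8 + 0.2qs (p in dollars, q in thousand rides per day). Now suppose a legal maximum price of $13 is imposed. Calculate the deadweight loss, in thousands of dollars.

2535

Rearranging supply gives qs = 5p - 4. In a free market, 152 - p = 5p - 4 gives the equilibrium p* = 26, q* = 126.
Since 13 < 26, the ceiling is binding.
At p = 13: qd = 152 - 13 = 139 and qs = 5·13 - 4 = 61.
Quantity traded falls to 61. At q = 61 the demand price is 152 - 61 = 91 and the supply price is (4 + 61)/5 = 13.
Deadweight loss = ½ · (91 - 13) · (126 - 61) = ½ · 78 · 65 = 2535.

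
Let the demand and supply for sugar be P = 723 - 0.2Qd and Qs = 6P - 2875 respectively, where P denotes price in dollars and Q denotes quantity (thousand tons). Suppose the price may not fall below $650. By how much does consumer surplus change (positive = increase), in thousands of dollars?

-30900

Rearranging demand gives Qd = 3615 - 5P. Setting quantity demanded equal to quantity supplied, 3615 - 5P = 6P - 2875, gives P* = 590 and Q* = 665.
Because the floor (650) lies above the market-clearing price, it is binding.
At P = 650: Qd = 3615 - 5·650 = 365 and Qs = 6·650 - 2875 = 1025.
Consumer surplus without the control is ½ · (723 - 590) · 665 = 44222.5.
With the floor, consumers buy 365 units at 650, so CS = ½ · (723 - 650) · 365 = 13322.5.
Change in consumer surplus = 13322.5 - 44222.5 = -30900.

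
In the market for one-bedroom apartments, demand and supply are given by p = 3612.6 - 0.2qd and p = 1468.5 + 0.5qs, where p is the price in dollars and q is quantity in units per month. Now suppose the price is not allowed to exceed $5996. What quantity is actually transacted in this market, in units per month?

Rearranging demand gives qd = 18063 - 5p; rearranging supply gives qs = 2p - 2937. Setting quantity demanded equal to quantity supplied, 18063 - 5p = 2p - 2937, gives p* = 3000 and q* = 3063.
The ceiling of 5996 is above the equilibrium price 3000, so it is not binding; the market clears at p* = 3000, q* = 3063.

3063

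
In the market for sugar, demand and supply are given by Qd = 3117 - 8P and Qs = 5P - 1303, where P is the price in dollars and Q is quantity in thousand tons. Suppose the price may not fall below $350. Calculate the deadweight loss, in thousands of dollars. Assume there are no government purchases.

In a free market, 3117 - 8P = 5P - 1303 gives the equilibrium P* = 340, Q* = 397.
The floor of 350 is above the equilibrium price 340, so it binds.
At P = 350: Qd = 3117 - 8·350 = 317 and Qs = 5·350 - 1303 = 447.
Quantity traded falls to 317. At Q = 317 the demand price is (3117 - 317)/8 = 350 and the supply price is (1303 + 317)/5 = 324.
Deadweight loss = ½ · (350 - 324) · (397 - 317) = ½ · 26 · 80 = 1040.

1040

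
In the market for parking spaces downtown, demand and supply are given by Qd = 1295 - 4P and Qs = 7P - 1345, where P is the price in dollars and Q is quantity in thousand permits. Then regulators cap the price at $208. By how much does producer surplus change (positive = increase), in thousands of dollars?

-7136

Without the control the market clears where 1295 - 4P = 7P - 1345, i.e. P* = 240 and Q* = 335.
The ceiling of 208 is below the equilibrium price 240, so it binds.
At P = 208: Qd = 1295 - 4·208 = 463 and Qs = 7·208 - 1345 = 111.
Producer surplus without the control is ½ · (240 - 1345/7) · 335 = 112225/14.
With the ceiling, producers sell 111 units at 208, so PS = ½ · (208 - 1345/7) · 111 = 12321/14.
Change in producer surplus = 12321/14 - 112225/14 = -7136.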